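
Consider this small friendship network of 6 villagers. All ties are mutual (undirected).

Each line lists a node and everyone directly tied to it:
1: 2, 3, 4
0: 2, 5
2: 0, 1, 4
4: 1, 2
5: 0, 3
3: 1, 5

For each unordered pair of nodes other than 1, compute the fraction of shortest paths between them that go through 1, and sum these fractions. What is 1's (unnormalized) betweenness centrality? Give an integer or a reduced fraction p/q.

5/2

Pairs whose geodesics pass through 1 — 4–3: 1; 4–5: 1/2; 3–2: 1.
All other pairs contribute 0.
Summing the contributions gives betweenness(1) = 5/2.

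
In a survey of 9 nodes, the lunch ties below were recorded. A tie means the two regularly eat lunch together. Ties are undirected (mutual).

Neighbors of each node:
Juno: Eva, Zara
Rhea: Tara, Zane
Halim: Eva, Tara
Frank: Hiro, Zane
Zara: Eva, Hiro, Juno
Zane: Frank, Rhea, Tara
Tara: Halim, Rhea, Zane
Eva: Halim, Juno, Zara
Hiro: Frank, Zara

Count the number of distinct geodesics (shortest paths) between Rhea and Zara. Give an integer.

The shortest distance is 4. The length-4 paths are: Rhea–Tara–Halim–Eva–Zara; Rhea–Zane–Frank–Hiro–Zara.
That gives 2 distinct shortest paths.

2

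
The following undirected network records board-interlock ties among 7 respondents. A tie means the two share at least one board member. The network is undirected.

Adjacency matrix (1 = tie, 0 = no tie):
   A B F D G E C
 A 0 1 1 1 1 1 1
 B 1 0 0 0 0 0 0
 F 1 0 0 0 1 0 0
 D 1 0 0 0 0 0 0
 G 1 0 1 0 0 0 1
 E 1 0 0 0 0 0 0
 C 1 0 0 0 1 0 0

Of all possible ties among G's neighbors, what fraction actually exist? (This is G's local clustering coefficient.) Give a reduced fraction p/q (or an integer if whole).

2/3

G's neighbors: A, C, and F (k = 3).
Possible neighbor pairs: C(3,2) = 3. Edges among them: A–C, A–F → e = 2.
Clustering(G) = 2/3.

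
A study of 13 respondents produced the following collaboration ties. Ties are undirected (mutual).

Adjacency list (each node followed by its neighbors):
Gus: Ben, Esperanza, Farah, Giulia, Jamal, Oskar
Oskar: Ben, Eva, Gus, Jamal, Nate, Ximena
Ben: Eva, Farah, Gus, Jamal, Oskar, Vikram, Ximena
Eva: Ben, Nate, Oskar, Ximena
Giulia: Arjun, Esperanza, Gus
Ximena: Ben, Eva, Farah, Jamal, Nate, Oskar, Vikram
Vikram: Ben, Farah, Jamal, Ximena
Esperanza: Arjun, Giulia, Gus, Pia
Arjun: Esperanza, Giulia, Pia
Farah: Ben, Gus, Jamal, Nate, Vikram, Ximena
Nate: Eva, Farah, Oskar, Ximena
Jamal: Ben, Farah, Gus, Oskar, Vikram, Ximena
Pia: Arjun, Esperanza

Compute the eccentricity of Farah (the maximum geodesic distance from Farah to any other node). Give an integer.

3

Distances from Farah: Arjun:3, Ben:1, Esperanza:2, Eva:2, Giulia:2, Gus:1, Jamal:1, Nate:1, Oskar:2, Pia:3, Vikram:1, Ximena:1.
The largest is 3 (to Pia and Arjun), so the eccentricity of Farah is 3.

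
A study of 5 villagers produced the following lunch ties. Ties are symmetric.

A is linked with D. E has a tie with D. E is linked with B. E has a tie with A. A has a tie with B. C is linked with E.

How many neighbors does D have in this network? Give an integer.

2

D is directly tied to A and E. That is 2 neighbors, so the degree of D is 2.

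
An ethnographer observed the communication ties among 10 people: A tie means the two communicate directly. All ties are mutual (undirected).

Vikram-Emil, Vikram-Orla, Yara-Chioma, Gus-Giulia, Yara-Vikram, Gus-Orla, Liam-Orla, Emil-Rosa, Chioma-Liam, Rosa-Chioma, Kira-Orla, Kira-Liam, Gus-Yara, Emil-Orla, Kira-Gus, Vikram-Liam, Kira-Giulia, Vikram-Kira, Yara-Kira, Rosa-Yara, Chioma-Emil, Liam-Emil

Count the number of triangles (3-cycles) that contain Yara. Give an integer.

Yara's neighbors: Chioma, Gus, Kira, Rosa, and Vikram.
Neighbor pairs that are themselves tied: Yara–Chioma–Rosa; Yara–Gus–Kira; Yara–Kira–Vikram. Each forms one triangle with Yara, for 3 in total.

3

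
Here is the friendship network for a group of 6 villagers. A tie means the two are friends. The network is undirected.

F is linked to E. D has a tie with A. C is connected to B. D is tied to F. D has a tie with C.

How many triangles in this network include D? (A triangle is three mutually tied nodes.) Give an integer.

D's neighbors are A, C, and F, but none of them are tied to each other, so no triangle contains D.

0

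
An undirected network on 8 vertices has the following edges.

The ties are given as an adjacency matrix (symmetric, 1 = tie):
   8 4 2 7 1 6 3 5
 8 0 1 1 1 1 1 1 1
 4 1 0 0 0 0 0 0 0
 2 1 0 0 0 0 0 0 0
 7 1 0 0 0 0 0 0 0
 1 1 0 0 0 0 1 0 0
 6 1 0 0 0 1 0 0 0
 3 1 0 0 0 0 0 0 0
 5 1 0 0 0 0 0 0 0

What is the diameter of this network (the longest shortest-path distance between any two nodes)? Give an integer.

2

Eccentricity of each node (its greatest distance to any other): 1:2, 2:2, 3:2, 4:2, 5:2, 6:2, 7:2, 8:1.
The maximum eccentricity is 2, realized for instance by the pair 4–2 via 4 – 8 – 2. So the diameter is 2.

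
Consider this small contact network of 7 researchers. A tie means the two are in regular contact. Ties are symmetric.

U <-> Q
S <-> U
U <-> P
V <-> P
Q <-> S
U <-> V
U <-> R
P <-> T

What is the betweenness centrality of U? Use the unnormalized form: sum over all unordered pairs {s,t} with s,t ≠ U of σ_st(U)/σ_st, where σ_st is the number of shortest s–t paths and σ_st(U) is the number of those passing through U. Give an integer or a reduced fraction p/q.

11

Pairs whose geodesics pass through U — S–V: 1; S–R: 1; S–P: 1; S–T: 1; Q–V: 1; Q–R: 1; Q–P: 1; Q–T: 1; V–R: 1; R–P: 1; R–T: 1.
All other pairs contribute 0.
Summing the contributions gives betweenness(U) = 11.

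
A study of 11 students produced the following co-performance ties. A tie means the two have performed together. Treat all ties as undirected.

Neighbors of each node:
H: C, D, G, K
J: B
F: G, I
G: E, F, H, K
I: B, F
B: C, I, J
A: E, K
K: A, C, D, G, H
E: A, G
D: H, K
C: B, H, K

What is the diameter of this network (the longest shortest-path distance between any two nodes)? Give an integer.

5

Eccentricity of each node (its greatest distance to any other): A:4, B:4, C:3, D:4, E:5, F:3, G:4, H:3, I:4, J:5, K:3.
The maximum eccentricity is 5, realized for instance by the pair E–J via E – G – H – C – B – J. So the diameter is 5.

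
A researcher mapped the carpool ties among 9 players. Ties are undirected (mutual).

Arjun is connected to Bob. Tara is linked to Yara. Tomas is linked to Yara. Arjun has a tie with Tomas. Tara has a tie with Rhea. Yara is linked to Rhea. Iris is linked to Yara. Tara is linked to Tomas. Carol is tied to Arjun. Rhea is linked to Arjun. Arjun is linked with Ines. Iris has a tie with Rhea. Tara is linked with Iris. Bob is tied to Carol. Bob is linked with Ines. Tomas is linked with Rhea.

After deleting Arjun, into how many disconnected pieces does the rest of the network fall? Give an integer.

2

Without Arjun, the remaining ties split the others into: {Iris, Rhea, Tara, Tomas, Yara}; {Bob, Carol, Ines}.
That's 2 separate components.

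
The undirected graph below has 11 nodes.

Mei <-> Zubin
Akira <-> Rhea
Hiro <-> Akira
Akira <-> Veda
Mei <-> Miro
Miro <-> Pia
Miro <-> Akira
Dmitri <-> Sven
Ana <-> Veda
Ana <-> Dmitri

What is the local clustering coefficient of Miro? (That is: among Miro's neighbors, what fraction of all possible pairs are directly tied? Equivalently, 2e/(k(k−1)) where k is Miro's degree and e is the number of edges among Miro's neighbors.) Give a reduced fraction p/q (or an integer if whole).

Miro's neighbors: Akira, Mei, and Pia (k = 3).
Possible neighbor pairs: C(3,2) = 3. Edges among them: none → e = 0.
Clustering(Miro) = 0/3 = 0.

0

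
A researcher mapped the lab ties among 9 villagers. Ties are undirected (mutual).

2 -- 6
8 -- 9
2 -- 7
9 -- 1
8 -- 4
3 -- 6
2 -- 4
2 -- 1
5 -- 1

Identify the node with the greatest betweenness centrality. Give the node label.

Unnormalized betweenness of each node: 1:11, 2:19, 3:0, 4:4, 5:0, 6:7, 7:0, 8:1, 9:2.
2 has the largest value, 19, making it the main broker — the node through which the most shortest paths run.

2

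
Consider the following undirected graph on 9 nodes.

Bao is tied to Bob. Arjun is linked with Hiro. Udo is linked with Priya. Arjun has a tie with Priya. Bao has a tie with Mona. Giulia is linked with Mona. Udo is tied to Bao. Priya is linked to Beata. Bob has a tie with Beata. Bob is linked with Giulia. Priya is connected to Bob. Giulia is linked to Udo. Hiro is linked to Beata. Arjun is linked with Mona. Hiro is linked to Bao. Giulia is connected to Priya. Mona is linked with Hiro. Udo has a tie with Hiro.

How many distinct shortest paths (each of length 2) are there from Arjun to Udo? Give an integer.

The shortest distance is 2. The length-2 paths are: Arjun–Hiro–Udo; Arjun–Priya–Udo.
That gives 2 distinct shortest paths.

2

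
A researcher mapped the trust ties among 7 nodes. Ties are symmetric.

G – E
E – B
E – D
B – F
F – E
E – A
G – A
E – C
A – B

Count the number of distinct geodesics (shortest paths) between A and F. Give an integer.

2

The shortest distance is 2. The length-2 paths are: A–E–F; A–B–F.
That gives 2 distinct shortest paths.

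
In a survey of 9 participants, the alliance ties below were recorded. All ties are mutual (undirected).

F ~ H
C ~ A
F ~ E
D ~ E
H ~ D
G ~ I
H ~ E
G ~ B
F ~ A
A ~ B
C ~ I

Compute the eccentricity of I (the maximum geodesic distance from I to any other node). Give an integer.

Distances from I: A:2, B:2, C:1, D:5, E:4, F:3, G:1, H:4.
The largest is 5 (to D), so the eccentricity of I is 5.

5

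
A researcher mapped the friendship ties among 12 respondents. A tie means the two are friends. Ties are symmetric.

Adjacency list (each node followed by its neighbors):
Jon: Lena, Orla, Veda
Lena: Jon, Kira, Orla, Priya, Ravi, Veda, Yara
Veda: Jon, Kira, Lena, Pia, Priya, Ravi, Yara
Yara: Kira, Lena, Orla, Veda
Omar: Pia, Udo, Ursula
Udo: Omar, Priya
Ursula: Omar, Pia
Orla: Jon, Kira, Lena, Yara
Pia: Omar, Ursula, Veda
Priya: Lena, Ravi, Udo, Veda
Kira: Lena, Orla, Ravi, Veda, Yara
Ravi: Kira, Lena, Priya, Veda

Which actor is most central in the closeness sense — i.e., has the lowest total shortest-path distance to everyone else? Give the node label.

Veda

Farness (sum of distances to all others) for each node — Jon:22, Kira:20, Lena:17, Omar:26, Orla:24, Pia:20, Priya:19, Ravi:20, Udo:24, Ursula:28, Veda:15, Yara:21.
The smallest farness is 15, for Veda, so Veda has the highest closeness.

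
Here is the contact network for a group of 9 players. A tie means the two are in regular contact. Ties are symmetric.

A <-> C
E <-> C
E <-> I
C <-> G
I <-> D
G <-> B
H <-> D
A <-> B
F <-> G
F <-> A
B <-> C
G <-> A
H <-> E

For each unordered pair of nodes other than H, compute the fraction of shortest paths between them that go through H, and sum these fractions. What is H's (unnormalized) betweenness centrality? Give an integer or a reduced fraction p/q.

3

Pairs whose geodesics pass through H — E–D: 1/2; D–F: 2/4; D–C: 1/2; D–B: 1/2; D–G: 1/2; D–A: 1/2.
All other pairs contribute 0.
Summing the contributions gives betweenness(H) = 3.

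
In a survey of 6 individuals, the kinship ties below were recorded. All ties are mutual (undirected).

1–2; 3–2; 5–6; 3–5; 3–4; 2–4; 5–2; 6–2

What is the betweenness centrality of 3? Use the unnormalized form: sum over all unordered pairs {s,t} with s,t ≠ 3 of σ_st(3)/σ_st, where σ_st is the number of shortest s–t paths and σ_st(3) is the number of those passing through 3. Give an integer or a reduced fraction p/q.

1/2

Pairs whose geodesics pass through 3 — 4–5: 1/2.
All other pairs contribute 0.
Summing the contributions gives betweenness(3) = 1/2.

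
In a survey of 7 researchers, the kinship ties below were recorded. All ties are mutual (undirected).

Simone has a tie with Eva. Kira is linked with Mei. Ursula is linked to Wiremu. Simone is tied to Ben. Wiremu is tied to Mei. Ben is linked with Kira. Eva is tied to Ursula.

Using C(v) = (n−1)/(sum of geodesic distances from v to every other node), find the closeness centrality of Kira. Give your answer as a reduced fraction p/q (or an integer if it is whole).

Distances from Kira: Ben:1, Eva:3, Mei:1, Simone:2, Ursula:3, Wiremu:2. Sum = 12.
n = 7, so closeness = 6/12 = 1/2.

1/2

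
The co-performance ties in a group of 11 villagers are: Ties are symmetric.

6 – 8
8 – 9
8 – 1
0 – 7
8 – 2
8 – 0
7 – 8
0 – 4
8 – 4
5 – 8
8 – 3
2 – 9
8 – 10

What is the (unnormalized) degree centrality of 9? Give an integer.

2

9 is directly tied to 2 and 8. That is 2 neighbors, so the degree of 9 is 2.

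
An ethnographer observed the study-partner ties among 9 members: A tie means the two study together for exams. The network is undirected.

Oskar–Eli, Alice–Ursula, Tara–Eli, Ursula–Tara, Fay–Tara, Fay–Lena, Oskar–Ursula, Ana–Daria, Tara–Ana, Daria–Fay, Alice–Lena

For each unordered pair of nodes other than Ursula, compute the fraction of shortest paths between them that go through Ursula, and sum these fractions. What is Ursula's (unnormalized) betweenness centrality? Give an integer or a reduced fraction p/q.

Pairs whose geodesics pass through Ursula — Alice–Oskar: 1; Alice–Eli: 2/2; Alice–Tara: 1; Alice–Ana: 1; Oskar–Tara: 1/2; Oskar–Ana: 1/2; Oskar–Daria: 2/4; Oskar–Fay: 1/2; Oskar–Lena: 1.
All other pairs contribute 0.
Summing the contributions gives betweenness(Ursula) = 7.

7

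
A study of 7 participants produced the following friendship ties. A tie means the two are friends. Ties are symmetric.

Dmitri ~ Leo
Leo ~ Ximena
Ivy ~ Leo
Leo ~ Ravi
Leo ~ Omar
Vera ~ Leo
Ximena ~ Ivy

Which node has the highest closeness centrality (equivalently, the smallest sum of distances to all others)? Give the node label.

Leo

Farness (sum of distances to all others) for each node — Dmitri:11, Ivy:10, Leo:6, Omar:11, Ravi:11, Vera:11, Ximena:10.
The smallest farness is 6, for Leo, so Leo has the highest closeness.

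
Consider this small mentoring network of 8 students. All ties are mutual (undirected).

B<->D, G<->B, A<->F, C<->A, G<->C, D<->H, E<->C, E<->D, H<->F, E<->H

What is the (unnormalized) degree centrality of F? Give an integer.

2

F is directly tied to A and H. That is 2 neighbors, so the degree of F is 2.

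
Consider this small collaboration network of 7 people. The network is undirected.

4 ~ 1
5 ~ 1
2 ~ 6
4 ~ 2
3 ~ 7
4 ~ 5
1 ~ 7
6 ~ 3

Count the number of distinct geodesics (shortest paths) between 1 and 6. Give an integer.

The shortest distance is 3. The length-3 paths are: 1–7–3–6; 1–4–2–6.
That gives 2 distinct shortest paths.

2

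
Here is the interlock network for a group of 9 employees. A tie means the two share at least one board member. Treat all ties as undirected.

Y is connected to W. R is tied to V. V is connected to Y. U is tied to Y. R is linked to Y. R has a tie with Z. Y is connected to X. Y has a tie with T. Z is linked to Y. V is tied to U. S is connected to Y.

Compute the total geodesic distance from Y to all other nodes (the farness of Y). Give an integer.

8

Distances from Y: R:1, S:1, T:1, U:1, V:1, W:1, X:1, Z:1.
Sum = 1 + 1 + 1 + 1 + 1 + 1 + 1 + 1 = 8.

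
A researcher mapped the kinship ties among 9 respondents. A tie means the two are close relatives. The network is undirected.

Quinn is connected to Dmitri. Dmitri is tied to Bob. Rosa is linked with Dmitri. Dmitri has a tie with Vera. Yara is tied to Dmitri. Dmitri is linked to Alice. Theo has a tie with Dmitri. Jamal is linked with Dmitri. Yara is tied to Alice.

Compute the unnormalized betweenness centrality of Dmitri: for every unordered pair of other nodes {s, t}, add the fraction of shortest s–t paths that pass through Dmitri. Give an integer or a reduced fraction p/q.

Pairs whose geodesics pass through Dmitri — Rosa–Alice: 1; Rosa–Bob: 1; Rosa–Jamal: 1; Rosa–Quinn: 1; Rosa–Theo: 1; Rosa–Yara: 1; Rosa–Vera: 1; Alice–Bob: 1; Alice–Jamal: 1; Alice–Quinn: 1; Alice–Theo: 1; Alice–Vera: 1; Bob–Jamal: 1; Bob–Quinn: 1 … (+13 more pairs).
All other pairs contribute 0.
Summing the contributions gives betweenness(Dmitri) = 27.

27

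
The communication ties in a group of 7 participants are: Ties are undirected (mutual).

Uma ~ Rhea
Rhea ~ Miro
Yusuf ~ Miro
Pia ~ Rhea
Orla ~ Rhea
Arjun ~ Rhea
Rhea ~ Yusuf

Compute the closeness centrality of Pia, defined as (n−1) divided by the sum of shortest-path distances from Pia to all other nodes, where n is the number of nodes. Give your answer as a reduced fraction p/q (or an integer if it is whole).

Distances from Pia: Arjun:2, Miro:2, Orla:2, Rhea:1, Uma:2, Yusuf:2. Sum = 11.
n = 7, so closeness = 6/11.

6/11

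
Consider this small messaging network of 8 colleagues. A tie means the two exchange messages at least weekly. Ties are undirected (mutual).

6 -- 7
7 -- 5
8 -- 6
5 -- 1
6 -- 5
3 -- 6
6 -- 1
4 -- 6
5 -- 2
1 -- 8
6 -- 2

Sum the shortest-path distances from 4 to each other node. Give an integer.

13

Distances from 4: 1:2, 2:2, 3:2, 5:2, 6:1, 7:2, 8:2.
Sum = 2 + 2 + 2 + 2 + 1 + 2 + 2 = 13.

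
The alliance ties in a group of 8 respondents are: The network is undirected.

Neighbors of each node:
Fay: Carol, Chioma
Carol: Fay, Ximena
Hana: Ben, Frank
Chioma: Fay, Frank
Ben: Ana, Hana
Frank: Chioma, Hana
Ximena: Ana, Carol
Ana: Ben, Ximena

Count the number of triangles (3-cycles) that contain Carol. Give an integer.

0

Carol's neighbors are Fay and Ximena, but none of them are tied to each other, so no triangle contains Carol.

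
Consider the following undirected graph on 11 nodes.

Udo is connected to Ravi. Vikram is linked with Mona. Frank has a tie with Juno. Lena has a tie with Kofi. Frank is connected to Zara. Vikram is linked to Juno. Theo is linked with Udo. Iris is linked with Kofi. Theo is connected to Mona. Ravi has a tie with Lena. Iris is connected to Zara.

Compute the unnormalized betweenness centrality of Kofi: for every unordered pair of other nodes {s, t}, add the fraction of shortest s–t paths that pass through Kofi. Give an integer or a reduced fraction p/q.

10

Pairs whose geodesics pass through Kofi — Juno–Lena: 1; Frank–Lena: 1; Frank–Ravi: 1; Zara–Lena: 1; Zara–Ravi: 1; Zara–Udo: 1; Iris–Lena: 1; Iris–Ravi: 1; Iris–Udo: 1; Iris–Theo: 1.
All other pairs contribute 0.
Summing the contributions gives betweenness(Kofi) = 10.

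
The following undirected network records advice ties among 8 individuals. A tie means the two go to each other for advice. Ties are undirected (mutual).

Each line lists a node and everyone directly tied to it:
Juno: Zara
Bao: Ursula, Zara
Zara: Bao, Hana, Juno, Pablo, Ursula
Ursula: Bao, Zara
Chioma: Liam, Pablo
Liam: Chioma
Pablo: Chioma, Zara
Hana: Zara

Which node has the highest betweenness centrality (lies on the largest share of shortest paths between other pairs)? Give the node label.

Zara

Unnormalized betweenness of each node: Bao:0, Chioma:6, Hana:0, Juno:0, Liam:0, Pablo:10, Ursula:0, Zara:17.
Zara has the largest value, 17, making it the main broker — the node through which the most shortest paths run.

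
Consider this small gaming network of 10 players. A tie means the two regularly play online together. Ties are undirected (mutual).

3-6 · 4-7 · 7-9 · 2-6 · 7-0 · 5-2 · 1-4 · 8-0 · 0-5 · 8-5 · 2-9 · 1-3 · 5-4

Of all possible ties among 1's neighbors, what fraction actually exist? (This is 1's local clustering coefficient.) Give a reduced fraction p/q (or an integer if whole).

0

1's neighbors: 3 and 4 (k = 2).
Possible neighbor pairs: C(2,2) = 1. Edges among them: none → e = 0.
Clustering(1) = 0/1.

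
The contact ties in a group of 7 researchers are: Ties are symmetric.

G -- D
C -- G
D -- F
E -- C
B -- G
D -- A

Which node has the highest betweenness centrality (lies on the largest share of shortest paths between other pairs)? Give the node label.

Unnormalized betweenness of each node: A:0, B:0, C:5, D:9, E:0, F:0, G:11.
G has the largest value, 11, making it the main broker — the node through which the most shortest paths run.

G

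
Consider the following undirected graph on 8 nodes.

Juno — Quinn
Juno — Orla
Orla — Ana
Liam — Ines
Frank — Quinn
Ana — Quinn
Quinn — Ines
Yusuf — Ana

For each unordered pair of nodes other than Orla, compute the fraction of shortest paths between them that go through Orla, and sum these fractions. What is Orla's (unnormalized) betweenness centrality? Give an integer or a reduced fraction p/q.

Pairs whose geodesics pass through Orla — Ana–Juno: 1/2; Juno–Yusuf: 1/2.
All other pairs contribute 0.
Summing the contributions gives betweenness(Orla) = 1.

1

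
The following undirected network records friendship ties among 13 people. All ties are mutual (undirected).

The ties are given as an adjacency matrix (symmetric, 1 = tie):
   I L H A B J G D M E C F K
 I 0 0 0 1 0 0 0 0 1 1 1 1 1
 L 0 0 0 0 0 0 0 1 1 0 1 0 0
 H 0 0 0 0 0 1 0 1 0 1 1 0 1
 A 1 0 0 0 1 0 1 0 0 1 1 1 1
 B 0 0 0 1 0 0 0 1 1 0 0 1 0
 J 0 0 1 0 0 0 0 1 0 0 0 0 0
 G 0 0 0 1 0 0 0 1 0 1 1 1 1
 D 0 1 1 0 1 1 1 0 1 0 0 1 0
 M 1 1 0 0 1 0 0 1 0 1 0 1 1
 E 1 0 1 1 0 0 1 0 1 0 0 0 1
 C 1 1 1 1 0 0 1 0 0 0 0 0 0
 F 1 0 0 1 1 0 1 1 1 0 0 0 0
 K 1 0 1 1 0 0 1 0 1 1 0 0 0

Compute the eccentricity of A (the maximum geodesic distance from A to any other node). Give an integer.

Distances from A: B:1, C:1, D:2, E:1, F:1, G:1, H:2, I:1, J:3, K:1, L:2, M:2.
The largest is 3 (to J), so the eccentricity of A is 3.

3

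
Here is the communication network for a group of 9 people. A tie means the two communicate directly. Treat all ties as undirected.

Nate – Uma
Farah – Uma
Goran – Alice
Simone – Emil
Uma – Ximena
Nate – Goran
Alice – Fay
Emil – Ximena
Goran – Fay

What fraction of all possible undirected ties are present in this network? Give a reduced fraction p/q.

1/4

There are 9 edges and 9 nodes, so the maximum possible is C(9,2) = 36.
Density = 9/36 = 1/4.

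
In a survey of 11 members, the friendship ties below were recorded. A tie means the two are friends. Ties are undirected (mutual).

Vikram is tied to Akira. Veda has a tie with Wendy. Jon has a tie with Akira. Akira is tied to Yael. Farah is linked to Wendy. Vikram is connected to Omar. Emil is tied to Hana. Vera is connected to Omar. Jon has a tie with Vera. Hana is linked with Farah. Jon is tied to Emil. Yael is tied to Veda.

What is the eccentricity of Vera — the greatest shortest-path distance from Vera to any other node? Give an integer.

Distances from Vera: Akira:2, Emil:2, Farah:4, Hana:3, Jon:1, Omar:1, Veda:4, Vikram:2, Wendy:5, Yael:3.
The largest is 5 (to Wendy), so the eccentricity of Vera is 5.

5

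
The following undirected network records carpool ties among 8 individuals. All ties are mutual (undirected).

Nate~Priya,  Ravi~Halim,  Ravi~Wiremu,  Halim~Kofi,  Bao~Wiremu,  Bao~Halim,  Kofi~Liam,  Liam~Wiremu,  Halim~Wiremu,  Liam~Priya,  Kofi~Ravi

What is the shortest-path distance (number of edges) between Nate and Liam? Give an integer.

2

One shortest route is Nate – Priya – Liam, which uses 2 edges, and Nate and Liam are not directly tied, so nothing shorter exists. So d(Nate,Liam) = 2.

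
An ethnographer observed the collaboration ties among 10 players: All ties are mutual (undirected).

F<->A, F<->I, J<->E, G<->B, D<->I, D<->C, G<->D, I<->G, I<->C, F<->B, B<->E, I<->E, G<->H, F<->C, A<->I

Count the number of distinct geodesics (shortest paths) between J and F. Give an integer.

The shortest distance is 3. The length-3 paths are: J–E–I–F; J–E–B–F.
That gives 2 distinct shortest paths.

2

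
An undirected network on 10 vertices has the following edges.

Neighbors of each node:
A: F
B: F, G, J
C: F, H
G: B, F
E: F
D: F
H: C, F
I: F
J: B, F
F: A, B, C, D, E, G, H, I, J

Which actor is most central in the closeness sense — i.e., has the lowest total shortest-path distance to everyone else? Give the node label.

F

Farness (sum of distances to all others) for each node — A:17, B:15, C:16, D:17, E:17, F:9, G:16, H:16, I:17, J:16.
The smallest farness is 9, for F, so F has the highest closeness.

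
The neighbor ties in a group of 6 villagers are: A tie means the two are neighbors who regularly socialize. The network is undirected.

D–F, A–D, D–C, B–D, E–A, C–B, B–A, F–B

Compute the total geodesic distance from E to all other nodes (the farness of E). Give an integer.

Distances from E: A:1, B:2, C:3, D:2, F:3.
Sum = 1 + 2 + 3 + 2 + 3 = 11.

11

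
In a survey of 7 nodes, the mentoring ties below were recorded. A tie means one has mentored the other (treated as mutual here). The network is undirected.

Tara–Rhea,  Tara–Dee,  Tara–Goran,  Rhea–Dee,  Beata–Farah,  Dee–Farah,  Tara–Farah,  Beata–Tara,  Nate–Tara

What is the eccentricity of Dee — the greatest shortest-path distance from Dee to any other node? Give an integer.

2

Distances from Dee: Beata:2, Farah:1, Goran:2, Nate:2, Rhea:1, Tara:1.
The largest is 2 (to Nate, Beata, and Goran), so the eccentricity of Dee is 2.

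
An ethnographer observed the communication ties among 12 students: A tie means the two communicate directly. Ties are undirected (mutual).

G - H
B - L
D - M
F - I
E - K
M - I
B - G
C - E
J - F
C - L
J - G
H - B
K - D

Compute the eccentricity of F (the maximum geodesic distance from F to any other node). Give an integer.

5

Distances from F: B:3, C:5, D:3, E:5, G:2, H:3, I:1, J:1, K:4, L:4, M:2.
The largest is 5 (to C and E), so the eccentricity of F is 5.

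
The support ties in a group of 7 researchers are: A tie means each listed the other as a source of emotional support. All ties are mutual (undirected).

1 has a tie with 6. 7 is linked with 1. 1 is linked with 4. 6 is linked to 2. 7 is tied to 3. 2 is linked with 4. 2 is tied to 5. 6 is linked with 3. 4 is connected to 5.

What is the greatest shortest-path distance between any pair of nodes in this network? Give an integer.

Eccentricity of each node (its greatest distance to any other): 1:2, 2:3, 3:3, 4:3, 5:3, 6:2, 7:3.
The maximum eccentricity is 3, realized for instance by the pair 5–7 via 5 – 4 – 1 – 7. So the diameter is 3.

3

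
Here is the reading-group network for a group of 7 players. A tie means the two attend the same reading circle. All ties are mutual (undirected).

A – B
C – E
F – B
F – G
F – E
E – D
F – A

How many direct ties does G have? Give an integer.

G is directly tied to F. That is 1 neighbor, so the degree of G is 1.

1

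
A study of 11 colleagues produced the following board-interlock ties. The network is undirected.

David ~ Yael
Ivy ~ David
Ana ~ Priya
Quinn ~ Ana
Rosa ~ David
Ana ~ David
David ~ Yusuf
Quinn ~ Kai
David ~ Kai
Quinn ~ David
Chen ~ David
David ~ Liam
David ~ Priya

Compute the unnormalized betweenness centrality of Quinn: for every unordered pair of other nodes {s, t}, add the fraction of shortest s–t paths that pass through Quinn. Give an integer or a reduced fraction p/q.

Pairs whose geodesics pass through Quinn — Ana–Kai: 1/2.
All other pairs contribute 0.
Summing the contributions gives betweenness(Quinn) = 1/2.

1/2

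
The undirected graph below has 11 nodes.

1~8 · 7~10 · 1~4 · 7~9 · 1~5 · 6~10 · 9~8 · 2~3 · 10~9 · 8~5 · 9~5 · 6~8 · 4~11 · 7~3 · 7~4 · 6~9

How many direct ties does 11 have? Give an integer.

11 is directly tied to 4. That is 1 neighbor, so the degree of 11 is 1.

1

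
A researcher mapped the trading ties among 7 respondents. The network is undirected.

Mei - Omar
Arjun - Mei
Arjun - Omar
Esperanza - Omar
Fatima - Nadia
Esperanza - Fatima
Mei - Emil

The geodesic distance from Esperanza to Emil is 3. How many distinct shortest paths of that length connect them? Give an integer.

The shortest distance is 3, and the only length-3 path is Esperanza–Omar–Mei–Emil. So there is exactly 1 shortest path.

1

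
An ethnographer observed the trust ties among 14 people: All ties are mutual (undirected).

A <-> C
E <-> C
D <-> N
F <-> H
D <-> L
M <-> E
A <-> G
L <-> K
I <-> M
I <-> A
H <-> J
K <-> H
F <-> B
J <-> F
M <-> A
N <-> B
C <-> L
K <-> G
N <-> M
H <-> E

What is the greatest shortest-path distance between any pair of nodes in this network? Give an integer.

4

Eccentricity of each node (its greatest distance to any other): A:4, B:4, C:4, D:4, E:3, F:4, G:4, H:3, I:4, J:4, K:3, L:3, M:3, N:3.
The maximum eccentricity is 4, realized for instance by the pair F–A via F – H – E – C – A. So the diameter is 4.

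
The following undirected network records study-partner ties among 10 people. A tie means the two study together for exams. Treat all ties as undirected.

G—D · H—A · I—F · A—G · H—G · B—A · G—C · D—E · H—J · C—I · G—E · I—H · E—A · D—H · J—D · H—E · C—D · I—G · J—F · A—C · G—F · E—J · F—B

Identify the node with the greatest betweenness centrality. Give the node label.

A

Unnormalized betweenness of each node: A:19/4, B:1/2, C:13/12, D:11/6, E:7/6, F:43/12, G:14/3, H:17/6, I:13/12, J:3/2.
A has the largest value, 19/4, making it the main broker — the node through which the most shortest paths run.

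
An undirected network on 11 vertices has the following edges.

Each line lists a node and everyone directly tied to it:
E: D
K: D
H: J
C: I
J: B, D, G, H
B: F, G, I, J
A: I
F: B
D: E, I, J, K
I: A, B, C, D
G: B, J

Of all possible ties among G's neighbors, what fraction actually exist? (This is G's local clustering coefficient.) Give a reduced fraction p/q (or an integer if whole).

G's neighbors: B and J (k = 2).
Possible neighbor pairs: C(2,2) = 1. Edges among them: B–J → e = 1.
Clustering(G) = 1/1.

1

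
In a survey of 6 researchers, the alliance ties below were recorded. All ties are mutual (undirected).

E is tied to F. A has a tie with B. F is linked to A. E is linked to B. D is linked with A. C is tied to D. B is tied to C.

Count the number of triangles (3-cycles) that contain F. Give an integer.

F's neighbors are A and E, but none of them are tied to each other, so no triangle contains F.

0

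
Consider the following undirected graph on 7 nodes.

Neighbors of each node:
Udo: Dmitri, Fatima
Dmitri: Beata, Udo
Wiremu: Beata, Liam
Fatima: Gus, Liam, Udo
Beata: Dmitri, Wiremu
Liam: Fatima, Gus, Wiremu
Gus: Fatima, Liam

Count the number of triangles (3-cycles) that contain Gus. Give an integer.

Gus's neighbors: Fatima and Liam.
Neighbor pairs that are themselves tied: Gus–Fatima–Liam. Each forms one triangle with Gus, for 1 in total.

1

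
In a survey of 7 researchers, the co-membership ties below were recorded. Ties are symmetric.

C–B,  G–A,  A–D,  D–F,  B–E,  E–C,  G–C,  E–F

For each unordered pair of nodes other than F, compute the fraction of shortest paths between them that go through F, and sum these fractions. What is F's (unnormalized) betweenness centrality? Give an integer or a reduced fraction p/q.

Pairs whose geodesics pass through F — D–C: 1/2; D–B: 1; D–E: 1; A–E: 1/2.
All other pairs contribute 0.
Summing the contributions gives betweenness(F) = 3.

3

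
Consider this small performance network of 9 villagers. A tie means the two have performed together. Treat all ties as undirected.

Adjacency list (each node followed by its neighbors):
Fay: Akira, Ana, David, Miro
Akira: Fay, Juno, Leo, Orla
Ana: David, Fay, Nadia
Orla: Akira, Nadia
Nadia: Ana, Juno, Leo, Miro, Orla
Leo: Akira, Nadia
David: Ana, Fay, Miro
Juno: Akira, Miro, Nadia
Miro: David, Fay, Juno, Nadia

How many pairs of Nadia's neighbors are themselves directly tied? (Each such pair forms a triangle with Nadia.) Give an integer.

Nadia's neighbors: Ana, Juno, Leo, Miro, and Orla.
Neighbor pairs that are themselves tied: Nadia–Juno–Miro. Each forms one triangle with Nadia, for 1 in total.

1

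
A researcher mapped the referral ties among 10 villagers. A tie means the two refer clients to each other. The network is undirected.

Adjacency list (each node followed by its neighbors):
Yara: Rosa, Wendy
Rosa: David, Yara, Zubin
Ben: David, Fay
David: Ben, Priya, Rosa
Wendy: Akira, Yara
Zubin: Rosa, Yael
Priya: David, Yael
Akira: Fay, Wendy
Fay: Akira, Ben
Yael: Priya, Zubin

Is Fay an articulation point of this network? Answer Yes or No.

Even without Fay, every remaining node can still reach every other (the residual graph is connected), so Fay is not a cut vertex.

No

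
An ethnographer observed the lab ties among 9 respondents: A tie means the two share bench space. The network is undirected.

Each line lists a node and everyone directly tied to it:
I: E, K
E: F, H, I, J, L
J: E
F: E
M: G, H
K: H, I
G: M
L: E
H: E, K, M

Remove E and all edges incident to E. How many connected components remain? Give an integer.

Without E, the remaining ties split the others into: {L}; {G, H, I, K, M}; {J}; {F}.
That's 4 separate components.

4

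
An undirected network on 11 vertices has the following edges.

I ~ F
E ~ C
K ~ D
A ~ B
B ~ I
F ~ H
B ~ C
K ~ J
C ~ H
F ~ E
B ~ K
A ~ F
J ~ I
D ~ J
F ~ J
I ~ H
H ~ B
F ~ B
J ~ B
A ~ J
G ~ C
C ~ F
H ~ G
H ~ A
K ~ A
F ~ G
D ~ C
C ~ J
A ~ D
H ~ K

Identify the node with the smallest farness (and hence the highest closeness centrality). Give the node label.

Farness (sum of distances to all others) for each node — A:14, B:13, C:13, D:16, E:19, F:12, G:17, H:13, I:16, J:13, K:16.
The smallest farness is 12, for F, so F has the highest closeness.

F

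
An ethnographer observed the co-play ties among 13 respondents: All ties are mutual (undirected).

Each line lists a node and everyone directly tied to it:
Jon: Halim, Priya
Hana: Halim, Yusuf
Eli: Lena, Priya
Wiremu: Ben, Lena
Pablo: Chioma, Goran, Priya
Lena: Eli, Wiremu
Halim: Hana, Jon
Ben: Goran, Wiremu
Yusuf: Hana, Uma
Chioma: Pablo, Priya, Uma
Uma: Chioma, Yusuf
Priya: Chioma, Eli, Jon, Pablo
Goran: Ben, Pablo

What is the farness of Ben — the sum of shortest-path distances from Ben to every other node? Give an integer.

39

Distances from Ben: Chioma:3, Eli:3, Goran:1, Halim:5, Hana:6, Jon:4, Lena:2, Pablo:2, Priya:3, Uma:4, Wiremu:1, Yusuf:5.
Sum = 3 + 3 + 1 + 5 + 6 + 4 + 2 + 2 + 3 + 4 + 1 + 5 = 39.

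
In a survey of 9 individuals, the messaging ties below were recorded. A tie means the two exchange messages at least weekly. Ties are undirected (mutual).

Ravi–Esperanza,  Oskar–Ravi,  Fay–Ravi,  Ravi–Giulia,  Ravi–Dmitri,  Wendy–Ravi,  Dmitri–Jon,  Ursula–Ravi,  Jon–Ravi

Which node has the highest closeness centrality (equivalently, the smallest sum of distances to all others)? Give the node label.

Ravi

Farness (sum of distances to all others) for each node — Dmitri:14, Esperanza:15, Fay:15, Giulia:15, Jon:14, Oskar:15, Ravi:8, Ursula:15, Wendy:15.
The smallest farness is 8, for Ravi, so Ravi has the highest closeness.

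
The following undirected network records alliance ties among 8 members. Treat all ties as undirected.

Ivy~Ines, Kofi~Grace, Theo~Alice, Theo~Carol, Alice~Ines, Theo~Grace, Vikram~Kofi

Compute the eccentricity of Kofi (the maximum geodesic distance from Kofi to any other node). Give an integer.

5

Distances from Kofi: Alice:3, Carol:3, Grace:1, Ines:4, Ivy:5, Theo:2, Vikram:1.
The largest is 5 (to Ivy), so the eccentricity of Kofi is 5.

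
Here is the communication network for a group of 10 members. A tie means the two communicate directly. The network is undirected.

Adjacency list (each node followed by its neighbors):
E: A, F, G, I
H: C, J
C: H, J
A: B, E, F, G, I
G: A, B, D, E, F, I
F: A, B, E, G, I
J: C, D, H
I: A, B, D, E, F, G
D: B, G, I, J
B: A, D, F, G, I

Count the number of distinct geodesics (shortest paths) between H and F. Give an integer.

3

The shortest distance is 4. The length-4 paths are: H–J–D–G–F; H–J–D–B–F; H–J–D–I–F.
That gives 3 distinct shortest paths.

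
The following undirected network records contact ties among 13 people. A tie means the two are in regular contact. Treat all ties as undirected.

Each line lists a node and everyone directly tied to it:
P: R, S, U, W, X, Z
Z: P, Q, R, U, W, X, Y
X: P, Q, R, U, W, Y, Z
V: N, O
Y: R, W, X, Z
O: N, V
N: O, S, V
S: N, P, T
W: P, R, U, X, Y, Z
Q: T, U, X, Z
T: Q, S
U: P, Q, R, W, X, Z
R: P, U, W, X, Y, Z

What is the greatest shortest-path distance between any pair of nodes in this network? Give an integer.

Eccentricity of each node (its greatest distance to any other): N:4, O:5, P:3, Q:4, R:4, S:3, T:3, U:4, V:5, W:4, X:4, Y:5, Z:4.
The maximum eccentricity is 5, realized for instance by the pair V–Y via V – N – S – P – X – Y. So the diameter is 5.

5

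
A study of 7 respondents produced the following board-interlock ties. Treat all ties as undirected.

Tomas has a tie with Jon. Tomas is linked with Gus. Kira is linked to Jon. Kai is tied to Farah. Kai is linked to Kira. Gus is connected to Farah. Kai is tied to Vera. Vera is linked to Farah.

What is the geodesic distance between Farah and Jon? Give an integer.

3

One shortest route is Farah – Gus – Tomas – Jon, which uses 3 edges, and at distance 2 from Farah we only reach {Kira, Tomas}, which does not include Jon. So d(Farah,Jon) = 3.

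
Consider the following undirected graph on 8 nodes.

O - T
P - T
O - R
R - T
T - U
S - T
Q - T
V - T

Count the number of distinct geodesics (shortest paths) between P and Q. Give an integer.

1

The shortest distance is 2, and the only length-2 path is P–T–Q. So there is exactly 1 shortest path.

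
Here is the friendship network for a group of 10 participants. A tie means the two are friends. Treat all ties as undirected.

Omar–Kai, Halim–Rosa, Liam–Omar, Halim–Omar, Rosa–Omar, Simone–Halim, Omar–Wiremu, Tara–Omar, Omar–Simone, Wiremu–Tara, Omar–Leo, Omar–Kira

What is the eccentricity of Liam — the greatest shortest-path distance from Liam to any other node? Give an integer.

2

Distances from Liam: Halim:2, Kai:2, Kira:2, Leo:2, Omar:1, Rosa:2, Simone:2, Tara:2, Wiremu:2.
The largest is 2 (to Wiremu, Kai, Halim, Tara, Simone, Leo, Kira, and Rosa), so the eccentricity of Liam is 2.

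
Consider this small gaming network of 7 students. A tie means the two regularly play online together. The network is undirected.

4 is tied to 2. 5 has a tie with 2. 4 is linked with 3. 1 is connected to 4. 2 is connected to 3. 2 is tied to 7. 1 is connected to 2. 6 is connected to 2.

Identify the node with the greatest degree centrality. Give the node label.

Degrees — 1:2, 2:6, 3:2, 4:3, 5:1, 6:1, 7:1.
The maximum is 6, attained only by 2.

2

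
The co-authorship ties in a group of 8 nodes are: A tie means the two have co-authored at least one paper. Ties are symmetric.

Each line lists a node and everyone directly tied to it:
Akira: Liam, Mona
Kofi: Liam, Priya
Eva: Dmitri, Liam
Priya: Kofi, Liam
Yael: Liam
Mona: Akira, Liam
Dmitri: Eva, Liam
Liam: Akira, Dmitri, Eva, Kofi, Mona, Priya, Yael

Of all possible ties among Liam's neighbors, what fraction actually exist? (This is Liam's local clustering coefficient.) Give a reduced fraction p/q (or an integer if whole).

Liam's neighbors: Akira, Dmitri, Eva, Kofi, Mona, Priya, and Yael (k = 7).
Possible neighbor pairs: C(7,2) = 21. Edges among them: Akira–Mona, Dmitri–Eva, Kofi–Priya → e = 3.
Clustering(Liam) = 3/21 = 1/7.

1/7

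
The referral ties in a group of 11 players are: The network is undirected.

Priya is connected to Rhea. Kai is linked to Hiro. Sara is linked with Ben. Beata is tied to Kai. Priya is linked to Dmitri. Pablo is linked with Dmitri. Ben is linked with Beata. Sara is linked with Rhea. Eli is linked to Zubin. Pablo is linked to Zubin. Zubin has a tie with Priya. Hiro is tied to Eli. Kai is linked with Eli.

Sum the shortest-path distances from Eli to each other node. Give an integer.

Distances from Eli: Beata:2, Ben:3, Dmitri:3, Hiro:1, Kai:1, Pablo:2, Priya:2, Rhea:3, Sara:4, Zubin:1.
Sum = 2 + 3 + 3 + 1 + 1 + 2 + 2 + 3 + 4 + 1 = 22.

22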